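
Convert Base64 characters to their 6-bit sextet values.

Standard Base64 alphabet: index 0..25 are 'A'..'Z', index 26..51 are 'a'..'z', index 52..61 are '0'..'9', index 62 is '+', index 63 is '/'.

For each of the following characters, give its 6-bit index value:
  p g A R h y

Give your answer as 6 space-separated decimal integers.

Answer: 41 32 0 17 33 50

Derivation:
'p': a..z range, 26 + ord('p') − ord('a') = 41
'g': a..z range, 26 + ord('g') − ord('a') = 32
'A': A..Z range, ord('A') − ord('A') = 0
'R': A..Z range, ord('R') − ord('A') = 17
'h': a..z range, 26 + ord('h') − ord('a') = 33
'y': a..z range, 26 + ord('y') − ord('a') = 50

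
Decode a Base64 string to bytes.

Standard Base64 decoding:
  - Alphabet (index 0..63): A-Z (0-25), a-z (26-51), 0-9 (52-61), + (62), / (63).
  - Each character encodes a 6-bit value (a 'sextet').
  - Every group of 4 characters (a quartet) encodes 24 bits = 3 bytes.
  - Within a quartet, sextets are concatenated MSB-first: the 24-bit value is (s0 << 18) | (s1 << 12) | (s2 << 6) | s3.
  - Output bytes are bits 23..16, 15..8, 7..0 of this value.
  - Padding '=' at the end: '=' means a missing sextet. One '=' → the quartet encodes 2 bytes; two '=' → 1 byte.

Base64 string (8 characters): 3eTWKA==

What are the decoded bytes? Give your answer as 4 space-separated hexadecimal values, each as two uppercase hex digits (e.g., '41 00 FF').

Answer: DD E4 D6 28

Derivation:
After char 0 ('3'=55): chars_in_quartet=1 acc=0x37 bytes_emitted=0
After char 1 ('e'=30): chars_in_quartet=2 acc=0xDDE bytes_emitted=0
After char 2 ('T'=19): chars_in_quartet=3 acc=0x37793 bytes_emitted=0
After char 3 ('W'=22): chars_in_quartet=4 acc=0xDDE4D6 -> emit DD E4 D6, reset; bytes_emitted=3
After char 4 ('K'=10): chars_in_quartet=1 acc=0xA bytes_emitted=3
After char 5 ('A'=0): chars_in_quartet=2 acc=0x280 bytes_emitted=3
Padding '==': partial quartet acc=0x280 -> emit 28; bytes_emitted=4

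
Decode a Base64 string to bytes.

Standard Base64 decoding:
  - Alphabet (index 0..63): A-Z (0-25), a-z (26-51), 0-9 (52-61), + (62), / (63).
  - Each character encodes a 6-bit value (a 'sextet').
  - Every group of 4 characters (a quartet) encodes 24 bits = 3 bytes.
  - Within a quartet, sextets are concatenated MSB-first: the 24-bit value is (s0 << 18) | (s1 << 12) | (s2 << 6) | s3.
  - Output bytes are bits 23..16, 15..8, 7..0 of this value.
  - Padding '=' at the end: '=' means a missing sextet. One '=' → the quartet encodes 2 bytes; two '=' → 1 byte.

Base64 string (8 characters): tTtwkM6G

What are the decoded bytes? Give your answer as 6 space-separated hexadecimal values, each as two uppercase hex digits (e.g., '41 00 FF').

After char 0 ('t'=45): chars_in_quartet=1 acc=0x2D bytes_emitted=0
After char 1 ('T'=19): chars_in_quartet=2 acc=0xB53 bytes_emitted=0
After char 2 ('t'=45): chars_in_quartet=3 acc=0x2D4ED bytes_emitted=0
After char 3 ('w'=48): chars_in_quartet=4 acc=0xB53B70 -> emit B5 3B 70, reset; bytes_emitted=3
After char 4 ('k'=36): chars_in_quartet=1 acc=0x24 bytes_emitted=3
After char 5 ('M'=12): chars_in_quartet=2 acc=0x90C bytes_emitted=3
After char 6 ('6'=58): chars_in_quartet=3 acc=0x2433A bytes_emitted=3
After char 7 ('G'=6): chars_in_quartet=4 acc=0x90CE86 -> emit 90 CE 86, reset; bytes_emitted=6

Answer: B5 3B 70 90 CE 86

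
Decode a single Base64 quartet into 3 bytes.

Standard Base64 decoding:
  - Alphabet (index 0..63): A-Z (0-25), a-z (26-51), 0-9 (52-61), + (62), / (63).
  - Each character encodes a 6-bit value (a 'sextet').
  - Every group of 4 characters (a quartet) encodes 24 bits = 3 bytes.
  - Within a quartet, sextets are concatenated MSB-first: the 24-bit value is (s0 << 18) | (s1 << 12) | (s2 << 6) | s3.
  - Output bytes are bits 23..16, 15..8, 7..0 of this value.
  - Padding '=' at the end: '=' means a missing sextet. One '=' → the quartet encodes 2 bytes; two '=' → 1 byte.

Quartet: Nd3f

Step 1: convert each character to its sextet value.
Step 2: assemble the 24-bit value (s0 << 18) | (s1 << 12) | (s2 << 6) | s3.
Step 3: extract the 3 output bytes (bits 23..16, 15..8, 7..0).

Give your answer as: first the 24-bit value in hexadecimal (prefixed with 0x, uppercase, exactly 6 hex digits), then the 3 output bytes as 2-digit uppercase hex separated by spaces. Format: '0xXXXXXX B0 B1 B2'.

Answer: 0x35DDDF 35 DD DF

Derivation:
Sextets: N=13, d=29, 3=55, f=31
24-bit: (13<<18) | (29<<12) | (55<<6) | 31
      = 0x340000 | 0x01D000 | 0x000DC0 | 0x00001F
      = 0x35DDDF
Bytes: (v>>16)&0xFF=35, (v>>8)&0xFF=DD, v&0xFF=DF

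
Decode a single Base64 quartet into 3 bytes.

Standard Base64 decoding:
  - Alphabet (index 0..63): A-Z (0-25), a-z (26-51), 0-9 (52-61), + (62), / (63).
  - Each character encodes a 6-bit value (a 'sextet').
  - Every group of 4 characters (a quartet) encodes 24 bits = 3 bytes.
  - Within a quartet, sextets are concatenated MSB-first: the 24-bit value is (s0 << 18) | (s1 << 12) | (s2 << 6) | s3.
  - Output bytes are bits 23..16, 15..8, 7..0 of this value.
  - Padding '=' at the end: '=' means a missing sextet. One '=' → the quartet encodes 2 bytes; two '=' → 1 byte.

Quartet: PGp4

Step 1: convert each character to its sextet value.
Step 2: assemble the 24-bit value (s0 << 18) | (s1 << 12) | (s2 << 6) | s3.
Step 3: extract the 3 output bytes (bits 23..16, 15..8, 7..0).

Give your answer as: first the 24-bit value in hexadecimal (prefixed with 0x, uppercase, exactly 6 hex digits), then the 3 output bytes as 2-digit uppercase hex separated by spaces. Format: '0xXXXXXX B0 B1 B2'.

Sextets: P=15, G=6, p=41, 4=56
24-bit: (15<<18) | (6<<12) | (41<<6) | 56
      = 0x3C0000 | 0x006000 | 0x000A40 | 0x000038
      = 0x3C6A78
Bytes: (v>>16)&0xFF=3C, (v>>8)&0xFF=6A, v&0xFF=78

Answer: 0x3C6A78 3C 6A 78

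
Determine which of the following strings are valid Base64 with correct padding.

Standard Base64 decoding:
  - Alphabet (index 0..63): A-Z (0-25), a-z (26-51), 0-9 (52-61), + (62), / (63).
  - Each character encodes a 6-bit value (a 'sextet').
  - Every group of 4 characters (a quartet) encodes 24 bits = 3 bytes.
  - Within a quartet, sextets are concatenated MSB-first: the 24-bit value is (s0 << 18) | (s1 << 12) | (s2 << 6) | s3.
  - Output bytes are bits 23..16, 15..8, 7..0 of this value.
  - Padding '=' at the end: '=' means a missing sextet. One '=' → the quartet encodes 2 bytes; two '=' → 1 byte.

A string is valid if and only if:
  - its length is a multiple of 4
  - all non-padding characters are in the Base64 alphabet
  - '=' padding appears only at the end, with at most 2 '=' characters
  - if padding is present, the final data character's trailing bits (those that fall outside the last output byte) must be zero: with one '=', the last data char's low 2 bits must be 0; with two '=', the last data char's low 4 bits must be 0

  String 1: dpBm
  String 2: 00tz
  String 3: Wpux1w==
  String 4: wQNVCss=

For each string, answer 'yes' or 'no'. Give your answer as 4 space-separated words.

Answer: yes yes yes yes

Derivation:
String 1: 'dpBm' → valid
String 2: '00tz' → valid
String 3: 'Wpux1w==' → valid
String 4: 'wQNVCss=' → valid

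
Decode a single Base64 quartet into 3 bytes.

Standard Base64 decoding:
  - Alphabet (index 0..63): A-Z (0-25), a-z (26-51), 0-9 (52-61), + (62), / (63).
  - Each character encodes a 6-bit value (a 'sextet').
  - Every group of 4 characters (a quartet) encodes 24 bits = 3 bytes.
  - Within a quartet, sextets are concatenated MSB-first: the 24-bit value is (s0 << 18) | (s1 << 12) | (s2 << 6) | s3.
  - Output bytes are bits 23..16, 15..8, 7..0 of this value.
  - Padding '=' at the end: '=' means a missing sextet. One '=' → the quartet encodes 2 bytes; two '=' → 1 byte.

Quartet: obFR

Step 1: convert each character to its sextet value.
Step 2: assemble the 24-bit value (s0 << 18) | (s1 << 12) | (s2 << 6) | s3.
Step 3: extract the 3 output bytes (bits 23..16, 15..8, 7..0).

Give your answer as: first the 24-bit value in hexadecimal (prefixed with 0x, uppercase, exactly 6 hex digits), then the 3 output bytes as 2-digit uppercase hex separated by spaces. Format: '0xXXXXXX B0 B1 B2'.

Sextets: o=40, b=27, F=5, R=17
24-bit: (40<<18) | (27<<12) | (5<<6) | 17
      = 0xA00000 | 0x01B000 | 0x000140 | 0x000011
      = 0xA1B151
Bytes: (v>>16)&0xFF=A1, (v>>8)&0xFF=B1, v&0xFF=51

Answer: 0xA1B151 A1 B1 51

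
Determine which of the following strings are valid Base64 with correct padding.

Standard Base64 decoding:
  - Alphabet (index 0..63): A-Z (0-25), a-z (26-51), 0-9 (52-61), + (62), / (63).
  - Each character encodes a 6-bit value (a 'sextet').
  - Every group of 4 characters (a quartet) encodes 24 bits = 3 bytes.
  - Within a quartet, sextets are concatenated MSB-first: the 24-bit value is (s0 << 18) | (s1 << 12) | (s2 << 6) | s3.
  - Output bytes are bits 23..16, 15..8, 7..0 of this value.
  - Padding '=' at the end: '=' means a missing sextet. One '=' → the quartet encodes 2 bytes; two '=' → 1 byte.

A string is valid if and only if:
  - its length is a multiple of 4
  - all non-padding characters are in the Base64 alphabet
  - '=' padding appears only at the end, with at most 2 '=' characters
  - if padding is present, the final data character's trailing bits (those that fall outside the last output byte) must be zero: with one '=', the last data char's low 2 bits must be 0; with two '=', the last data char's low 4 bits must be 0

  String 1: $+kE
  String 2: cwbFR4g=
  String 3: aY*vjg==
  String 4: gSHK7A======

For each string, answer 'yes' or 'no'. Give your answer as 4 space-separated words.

Answer: no yes no no

Derivation:
String 1: '$+kE' → invalid (bad char(s): ['$'])
String 2: 'cwbFR4g=' → valid
String 3: 'aY*vjg==' → invalid (bad char(s): ['*'])
String 4: 'gSHK7A======' → invalid (6 pad chars (max 2))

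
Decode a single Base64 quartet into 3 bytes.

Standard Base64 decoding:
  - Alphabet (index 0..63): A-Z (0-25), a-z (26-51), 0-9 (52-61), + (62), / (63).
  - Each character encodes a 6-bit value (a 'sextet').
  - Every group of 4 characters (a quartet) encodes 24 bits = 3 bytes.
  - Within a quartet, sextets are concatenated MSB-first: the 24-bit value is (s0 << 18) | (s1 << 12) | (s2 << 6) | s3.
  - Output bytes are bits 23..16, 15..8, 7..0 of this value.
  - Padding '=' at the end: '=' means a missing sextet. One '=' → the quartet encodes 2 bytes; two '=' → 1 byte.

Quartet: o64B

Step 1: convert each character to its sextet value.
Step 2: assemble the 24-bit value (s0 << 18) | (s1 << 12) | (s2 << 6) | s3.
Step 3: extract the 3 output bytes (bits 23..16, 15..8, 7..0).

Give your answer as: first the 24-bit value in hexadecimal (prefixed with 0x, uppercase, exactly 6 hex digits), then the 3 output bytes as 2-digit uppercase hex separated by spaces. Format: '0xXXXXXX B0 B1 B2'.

Answer: 0xA3AE01 A3 AE 01

Derivation:
Sextets: o=40, 6=58, 4=56, B=1
24-bit: (40<<18) | (58<<12) | (56<<6) | 1
      = 0xA00000 | 0x03A000 | 0x000E00 | 0x000001
      = 0xA3AE01
Bytes: (v>>16)&0xFF=A3, (v>>8)&0xFF=AE, v&0xFF=01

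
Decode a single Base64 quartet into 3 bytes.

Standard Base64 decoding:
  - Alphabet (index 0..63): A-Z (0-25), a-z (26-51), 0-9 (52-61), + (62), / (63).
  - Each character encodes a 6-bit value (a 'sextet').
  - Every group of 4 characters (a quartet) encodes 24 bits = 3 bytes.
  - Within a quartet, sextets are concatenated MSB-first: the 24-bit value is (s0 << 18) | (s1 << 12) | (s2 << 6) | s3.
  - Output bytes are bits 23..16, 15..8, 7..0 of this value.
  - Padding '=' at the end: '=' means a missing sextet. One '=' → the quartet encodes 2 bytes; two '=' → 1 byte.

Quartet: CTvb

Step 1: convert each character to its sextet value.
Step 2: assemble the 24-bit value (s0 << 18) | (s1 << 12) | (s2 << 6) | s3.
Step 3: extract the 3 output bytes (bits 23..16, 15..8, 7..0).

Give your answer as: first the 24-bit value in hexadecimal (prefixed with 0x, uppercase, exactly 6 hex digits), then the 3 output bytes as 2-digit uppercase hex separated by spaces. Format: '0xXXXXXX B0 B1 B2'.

Sextets: C=2, T=19, v=47, b=27
24-bit: (2<<18) | (19<<12) | (47<<6) | 27
      = 0x080000 | 0x013000 | 0x000BC0 | 0x00001B
      = 0x093BDB
Bytes: (v>>16)&0xFF=09, (v>>8)&0xFF=3B, v&0xFF=DB

Answer: 0x093BDB 09 3B DB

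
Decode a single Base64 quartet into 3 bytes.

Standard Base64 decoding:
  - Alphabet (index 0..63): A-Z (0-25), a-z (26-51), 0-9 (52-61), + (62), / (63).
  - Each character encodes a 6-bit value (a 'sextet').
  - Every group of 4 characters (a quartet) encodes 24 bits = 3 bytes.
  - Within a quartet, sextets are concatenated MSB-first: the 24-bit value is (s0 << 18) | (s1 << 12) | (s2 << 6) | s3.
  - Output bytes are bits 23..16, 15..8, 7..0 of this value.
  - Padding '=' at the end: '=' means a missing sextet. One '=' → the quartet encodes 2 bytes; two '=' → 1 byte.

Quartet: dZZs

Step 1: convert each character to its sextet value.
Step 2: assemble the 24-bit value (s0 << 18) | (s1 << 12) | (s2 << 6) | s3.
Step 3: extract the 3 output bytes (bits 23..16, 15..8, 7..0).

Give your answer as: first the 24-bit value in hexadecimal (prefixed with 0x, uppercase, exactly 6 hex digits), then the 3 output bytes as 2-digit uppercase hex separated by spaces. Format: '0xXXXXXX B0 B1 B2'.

Answer: 0x75966C 75 96 6C

Derivation:
Sextets: d=29, Z=25, Z=25, s=44
24-bit: (29<<18) | (25<<12) | (25<<6) | 44
      = 0x740000 | 0x019000 | 0x000640 | 0x00002C
      = 0x75966C
Bytes: (v>>16)&0xFF=75, (v>>8)&0xFF=96, v&0xFF=6C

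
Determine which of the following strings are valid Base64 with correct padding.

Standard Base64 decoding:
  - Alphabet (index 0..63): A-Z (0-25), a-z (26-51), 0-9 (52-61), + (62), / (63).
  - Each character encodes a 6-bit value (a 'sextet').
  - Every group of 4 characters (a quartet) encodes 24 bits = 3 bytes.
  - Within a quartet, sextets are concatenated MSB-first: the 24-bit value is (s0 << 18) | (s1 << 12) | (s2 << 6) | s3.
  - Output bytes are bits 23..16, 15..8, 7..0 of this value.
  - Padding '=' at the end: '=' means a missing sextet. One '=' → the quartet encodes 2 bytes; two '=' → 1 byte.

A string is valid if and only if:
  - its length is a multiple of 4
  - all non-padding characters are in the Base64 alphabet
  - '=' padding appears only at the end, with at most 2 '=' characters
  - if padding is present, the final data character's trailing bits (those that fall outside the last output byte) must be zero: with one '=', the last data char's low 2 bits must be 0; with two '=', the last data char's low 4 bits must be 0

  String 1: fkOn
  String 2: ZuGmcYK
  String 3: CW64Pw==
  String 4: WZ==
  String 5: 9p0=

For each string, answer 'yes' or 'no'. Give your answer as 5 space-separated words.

Answer: yes no yes no yes

Derivation:
String 1: 'fkOn' → valid
String 2: 'ZuGmcYK' → invalid (len=7 not mult of 4)
String 3: 'CW64Pw==' → valid
String 4: 'WZ==' → invalid (bad trailing bits)
String 5: '9p0=' → valid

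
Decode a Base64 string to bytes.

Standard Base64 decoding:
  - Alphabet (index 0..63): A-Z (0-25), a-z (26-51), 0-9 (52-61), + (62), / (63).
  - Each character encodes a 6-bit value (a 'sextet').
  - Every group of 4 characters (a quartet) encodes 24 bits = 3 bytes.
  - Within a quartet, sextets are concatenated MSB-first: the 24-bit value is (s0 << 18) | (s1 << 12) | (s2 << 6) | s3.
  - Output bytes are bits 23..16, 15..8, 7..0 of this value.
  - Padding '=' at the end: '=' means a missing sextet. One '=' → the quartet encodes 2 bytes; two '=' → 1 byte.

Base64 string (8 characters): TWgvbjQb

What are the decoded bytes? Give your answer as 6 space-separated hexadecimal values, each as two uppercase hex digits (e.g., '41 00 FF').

After char 0 ('T'=19): chars_in_quartet=1 acc=0x13 bytes_emitted=0
After char 1 ('W'=22): chars_in_quartet=2 acc=0x4D6 bytes_emitted=0
After char 2 ('g'=32): chars_in_quartet=3 acc=0x135A0 bytes_emitted=0
After char 3 ('v'=47): chars_in_quartet=4 acc=0x4D682F -> emit 4D 68 2F, reset; bytes_emitted=3
After char 4 ('b'=27): chars_in_quartet=1 acc=0x1B bytes_emitted=3
After char 5 ('j'=35): chars_in_quartet=2 acc=0x6E3 bytes_emitted=3
After char 6 ('Q'=16): chars_in_quartet=3 acc=0x1B8D0 bytes_emitted=3
After char 7 ('b'=27): chars_in_quartet=4 acc=0x6E341B -> emit 6E 34 1B, reset; bytes_emitted=6

Answer: 4D 68 2F 6E 34 1B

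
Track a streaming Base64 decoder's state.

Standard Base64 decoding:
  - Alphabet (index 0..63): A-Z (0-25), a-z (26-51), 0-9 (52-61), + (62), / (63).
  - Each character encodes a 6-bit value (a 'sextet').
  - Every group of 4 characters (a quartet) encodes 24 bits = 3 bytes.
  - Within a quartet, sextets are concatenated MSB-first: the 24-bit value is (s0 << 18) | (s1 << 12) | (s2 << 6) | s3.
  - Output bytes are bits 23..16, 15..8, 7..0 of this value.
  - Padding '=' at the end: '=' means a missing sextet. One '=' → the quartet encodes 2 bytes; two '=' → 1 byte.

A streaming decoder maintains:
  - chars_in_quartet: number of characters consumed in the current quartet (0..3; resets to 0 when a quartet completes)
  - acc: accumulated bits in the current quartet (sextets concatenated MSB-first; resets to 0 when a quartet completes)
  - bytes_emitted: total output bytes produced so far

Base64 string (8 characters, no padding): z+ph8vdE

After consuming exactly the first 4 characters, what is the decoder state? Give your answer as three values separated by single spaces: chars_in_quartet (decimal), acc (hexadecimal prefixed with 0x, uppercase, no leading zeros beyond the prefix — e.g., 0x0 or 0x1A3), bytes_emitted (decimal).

After char 0 ('z'=51): chars_in_quartet=1 acc=0x33 bytes_emitted=0
After char 1 ('+'=62): chars_in_quartet=2 acc=0xCFE bytes_emitted=0
After char 2 ('p'=41): chars_in_quartet=3 acc=0x33FA9 bytes_emitted=0
After char 3 ('h'=33): chars_in_quartet=4 acc=0xCFEA61 -> emit CF EA 61, reset; bytes_emitted=3

Answer: 0 0x0 3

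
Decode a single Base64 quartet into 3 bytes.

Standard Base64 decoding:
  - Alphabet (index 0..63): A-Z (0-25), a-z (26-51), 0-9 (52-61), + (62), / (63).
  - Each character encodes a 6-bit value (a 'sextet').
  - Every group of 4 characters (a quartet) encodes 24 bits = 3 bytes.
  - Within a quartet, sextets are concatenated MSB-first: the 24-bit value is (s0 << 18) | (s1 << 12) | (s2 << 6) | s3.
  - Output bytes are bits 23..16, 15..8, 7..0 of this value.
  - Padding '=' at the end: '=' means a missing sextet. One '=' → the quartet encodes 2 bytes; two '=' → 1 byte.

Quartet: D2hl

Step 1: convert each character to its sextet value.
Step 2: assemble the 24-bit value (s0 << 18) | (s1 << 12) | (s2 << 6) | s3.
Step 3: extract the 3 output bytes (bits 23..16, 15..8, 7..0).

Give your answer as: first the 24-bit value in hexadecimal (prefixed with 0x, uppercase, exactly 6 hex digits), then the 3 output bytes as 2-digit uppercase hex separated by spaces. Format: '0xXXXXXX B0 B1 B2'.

Sextets: D=3, 2=54, h=33, l=37
24-bit: (3<<18) | (54<<12) | (33<<6) | 37
      = 0x0C0000 | 0x036000 | 0x000840 | 0x000025
      = 0x0F6865
Bytes: (v>>16)&0xFF=0F, (v>>8)&0xFF=68, v&0xFF=65

Answer: 0x0F6865 0F 68 65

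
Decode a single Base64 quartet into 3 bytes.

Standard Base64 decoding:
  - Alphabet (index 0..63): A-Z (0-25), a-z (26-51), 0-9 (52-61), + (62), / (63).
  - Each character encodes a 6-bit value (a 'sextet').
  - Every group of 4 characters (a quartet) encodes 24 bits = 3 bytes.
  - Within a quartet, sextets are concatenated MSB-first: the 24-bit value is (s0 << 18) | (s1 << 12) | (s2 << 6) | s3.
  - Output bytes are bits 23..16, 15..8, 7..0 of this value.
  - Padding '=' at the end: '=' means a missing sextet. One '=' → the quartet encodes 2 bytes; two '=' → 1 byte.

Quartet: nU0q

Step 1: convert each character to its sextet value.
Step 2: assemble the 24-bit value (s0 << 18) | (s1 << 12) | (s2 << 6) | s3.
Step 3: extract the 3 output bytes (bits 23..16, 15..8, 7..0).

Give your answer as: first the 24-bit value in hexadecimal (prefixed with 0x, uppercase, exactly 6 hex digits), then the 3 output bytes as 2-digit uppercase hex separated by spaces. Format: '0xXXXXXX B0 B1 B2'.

Sextets: n=39, U=20, 0=52, q=42
24-bit: (39<<18) | (20<<12) | (52<<6) | 42
      = 0x9C0000 | 0x014000 | 0x000D00 | 0x00002A
      = 0x9D4D2A
Bytes: (v>>16)&0xFF=9D, (v>>8)&0xFF=4D, v&0xFF=2A

Answer: 0x9D4D2A 9D 4D 2A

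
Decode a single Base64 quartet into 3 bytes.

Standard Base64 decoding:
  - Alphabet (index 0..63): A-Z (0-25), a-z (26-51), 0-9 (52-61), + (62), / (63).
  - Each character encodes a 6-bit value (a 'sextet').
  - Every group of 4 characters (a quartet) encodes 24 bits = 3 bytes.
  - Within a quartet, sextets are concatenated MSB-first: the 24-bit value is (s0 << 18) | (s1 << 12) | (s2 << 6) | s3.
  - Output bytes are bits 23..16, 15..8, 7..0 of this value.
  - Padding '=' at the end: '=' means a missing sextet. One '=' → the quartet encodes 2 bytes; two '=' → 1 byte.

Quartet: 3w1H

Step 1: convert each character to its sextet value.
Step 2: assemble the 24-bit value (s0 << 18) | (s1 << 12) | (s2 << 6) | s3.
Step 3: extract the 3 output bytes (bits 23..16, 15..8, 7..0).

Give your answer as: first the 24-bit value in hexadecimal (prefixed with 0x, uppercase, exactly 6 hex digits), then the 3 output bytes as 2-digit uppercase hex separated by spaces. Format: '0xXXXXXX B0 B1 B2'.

Sextets: 3=55, w=48, 1=53, H=7
24-bit: (55<<18) | (48<<12) | (53<<6) | 7
      = 0xDC0000 | 0x030000 | 0x000D40 | 0x000007
      = 0xDF0D47
Bytes: (v>>16)&0xFF=DF, (v>>8)&0xFF=0D, v&0xFF=47

Answer: 0xDF0D47 DF 0D 47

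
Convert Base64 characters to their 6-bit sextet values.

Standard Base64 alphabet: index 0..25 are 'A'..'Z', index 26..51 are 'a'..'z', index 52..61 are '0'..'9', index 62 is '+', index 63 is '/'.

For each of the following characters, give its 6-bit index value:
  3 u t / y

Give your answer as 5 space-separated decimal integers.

'3': 0..9 range, 52 + ord('3') − ord('0') = 55
'u': a..z range, 26 + ord('u') − ord('a') = 46
't': a..z range, 26 + ord('t') − ord('a') = 45
'/': index 63
'y': a..z range, 26 + ord('y') − ord('a') = 50

Answer: 55 46 45 63 50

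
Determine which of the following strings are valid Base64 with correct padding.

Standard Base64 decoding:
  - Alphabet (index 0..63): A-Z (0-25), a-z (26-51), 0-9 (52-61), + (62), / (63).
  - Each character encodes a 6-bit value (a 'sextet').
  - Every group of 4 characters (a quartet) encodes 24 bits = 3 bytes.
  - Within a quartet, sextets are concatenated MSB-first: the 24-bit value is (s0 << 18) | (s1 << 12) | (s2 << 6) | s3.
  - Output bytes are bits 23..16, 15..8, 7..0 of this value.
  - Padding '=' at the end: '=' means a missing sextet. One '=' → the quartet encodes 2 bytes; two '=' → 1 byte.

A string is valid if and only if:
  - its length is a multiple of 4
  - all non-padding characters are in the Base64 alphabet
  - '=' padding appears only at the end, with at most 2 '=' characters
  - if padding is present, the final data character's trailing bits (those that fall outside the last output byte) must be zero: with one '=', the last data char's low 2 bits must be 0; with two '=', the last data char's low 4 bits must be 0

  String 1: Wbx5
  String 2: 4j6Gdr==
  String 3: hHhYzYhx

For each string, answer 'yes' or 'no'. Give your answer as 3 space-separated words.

String 1: 'Wbx5' → valid
String 2: '4j6Gdr==' → invalid (bad trailing bits)
String 3: 'hHhYzYhx' → valid

Answer: yes no yes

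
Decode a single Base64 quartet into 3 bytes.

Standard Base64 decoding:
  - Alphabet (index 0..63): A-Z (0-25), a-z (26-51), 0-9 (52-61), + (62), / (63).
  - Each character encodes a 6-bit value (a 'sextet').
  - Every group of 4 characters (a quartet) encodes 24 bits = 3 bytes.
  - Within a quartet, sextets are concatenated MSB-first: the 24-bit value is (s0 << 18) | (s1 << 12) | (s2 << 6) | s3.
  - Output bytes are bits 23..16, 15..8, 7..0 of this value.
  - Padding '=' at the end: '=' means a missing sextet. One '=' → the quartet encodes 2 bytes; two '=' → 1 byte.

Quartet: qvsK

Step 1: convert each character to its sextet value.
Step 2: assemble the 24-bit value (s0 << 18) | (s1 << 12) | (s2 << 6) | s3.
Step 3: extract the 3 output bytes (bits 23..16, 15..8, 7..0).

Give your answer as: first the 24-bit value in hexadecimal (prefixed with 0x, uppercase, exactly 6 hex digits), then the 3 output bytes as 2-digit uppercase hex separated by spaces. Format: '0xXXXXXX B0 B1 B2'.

Answer: 0xAAFB0A AA FB 0A

Derivation:
Sextets: q=42, v=47, s=44, K=10
24-bit: (42<<18) | (47<<12) | (44<<6) | 10
      = 0xA80000 | 0x02F000 | 0x000B00 | 0x00000A
      = 0xAAFB0A
Bytes: (v>>16)&0xFF=AA, (v>>8)&0xFF=FB, v&0xFF=0A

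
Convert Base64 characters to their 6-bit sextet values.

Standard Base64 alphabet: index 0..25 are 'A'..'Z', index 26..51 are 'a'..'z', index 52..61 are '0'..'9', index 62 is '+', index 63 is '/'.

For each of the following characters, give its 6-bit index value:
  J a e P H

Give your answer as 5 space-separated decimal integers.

'J': A..Z range, ord('J') − ord('A') = 9
'a': a..z range, 26 + ord('a') − ord('a') = 26
'e': a..z range, 26 + ord('e') − ord('a') = 30
'P': A..Z range, ord('P') − ord('A') = 15
'H': A..Z range, ord('H') − ord('A') = 7

Answer: 9 26 30 15 7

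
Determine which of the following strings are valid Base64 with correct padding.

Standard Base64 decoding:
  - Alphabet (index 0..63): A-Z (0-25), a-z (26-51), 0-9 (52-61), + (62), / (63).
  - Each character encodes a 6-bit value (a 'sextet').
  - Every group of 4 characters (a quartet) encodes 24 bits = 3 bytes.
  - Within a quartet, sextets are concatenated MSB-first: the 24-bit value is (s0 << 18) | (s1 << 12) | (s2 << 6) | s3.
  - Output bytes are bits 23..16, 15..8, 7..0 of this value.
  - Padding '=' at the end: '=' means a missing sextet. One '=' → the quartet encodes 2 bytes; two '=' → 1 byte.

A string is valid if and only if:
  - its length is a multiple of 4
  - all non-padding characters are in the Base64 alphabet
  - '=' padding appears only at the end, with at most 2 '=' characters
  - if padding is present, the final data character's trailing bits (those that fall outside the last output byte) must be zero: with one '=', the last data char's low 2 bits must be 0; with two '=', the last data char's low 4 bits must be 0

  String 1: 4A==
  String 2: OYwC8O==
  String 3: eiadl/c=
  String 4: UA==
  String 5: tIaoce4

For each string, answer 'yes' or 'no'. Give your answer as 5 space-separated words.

String 1: '4A==' → valid
String 2: 'OYwC8O==' → invalid (bad trailing bits)
String 3: 'eiadl/c=' → valid
String 4: 'UA==' → valid
String 5: 'tIaoce4' → invalid (len=7 not mult of 4)

Answer: yes no yes yes no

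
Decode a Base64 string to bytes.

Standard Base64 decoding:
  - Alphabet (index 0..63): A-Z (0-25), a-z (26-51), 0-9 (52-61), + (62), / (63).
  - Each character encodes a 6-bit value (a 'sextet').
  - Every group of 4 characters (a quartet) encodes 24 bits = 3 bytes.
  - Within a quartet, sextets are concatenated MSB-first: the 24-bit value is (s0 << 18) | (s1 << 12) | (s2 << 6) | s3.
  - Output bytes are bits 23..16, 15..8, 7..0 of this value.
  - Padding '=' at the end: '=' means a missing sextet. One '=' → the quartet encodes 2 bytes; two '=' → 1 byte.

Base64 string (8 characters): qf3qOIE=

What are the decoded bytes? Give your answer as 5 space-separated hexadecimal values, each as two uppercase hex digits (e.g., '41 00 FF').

After char 0 ('q'=42): chars_in_quartet=1 acc=0x2A bytes_emitted=0
After char 1 ('f'=31): chars_in_quartet=2 acc=0xA9F bytes_emitted=0
After char 2 ('3'=55): chars_in_quartet=3 acc=0x2A7F7 bytes_emitted=0
After char 3 ('q'=42): chars_in_quartet=4 acc=0xA9FDEA -> emit A9 FD EA, reset; bytes_emitted=3
After char 4 ('O'=14): chars_in_quartet=1 acc=0xE bytes_emitted=3
After char 5 ('I'=8): chars_in_quartet=2 acc=0x388 bytes_emitted=3
After char 6 ('E'=4): chars_in_quartet=3 acc=0xE204 bytes_emitted=3
Padding '=': partial quartet acc=0xE204 -> emit 38 81; bytes_emitted=5

Answer: A9 FD EA 38 81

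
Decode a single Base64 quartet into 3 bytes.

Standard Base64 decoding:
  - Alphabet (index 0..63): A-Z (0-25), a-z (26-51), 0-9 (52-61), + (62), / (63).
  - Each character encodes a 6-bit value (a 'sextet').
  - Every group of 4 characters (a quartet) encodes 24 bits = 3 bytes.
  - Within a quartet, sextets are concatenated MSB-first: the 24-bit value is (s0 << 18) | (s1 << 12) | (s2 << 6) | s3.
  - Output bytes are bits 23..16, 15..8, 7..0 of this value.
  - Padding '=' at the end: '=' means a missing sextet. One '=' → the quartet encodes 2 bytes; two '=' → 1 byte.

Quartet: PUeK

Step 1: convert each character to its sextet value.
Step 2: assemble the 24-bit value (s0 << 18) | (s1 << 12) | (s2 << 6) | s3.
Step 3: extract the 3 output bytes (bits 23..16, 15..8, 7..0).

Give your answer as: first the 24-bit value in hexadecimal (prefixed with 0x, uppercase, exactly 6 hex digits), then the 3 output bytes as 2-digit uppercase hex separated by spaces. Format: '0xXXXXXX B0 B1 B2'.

Sextets: P=15, U=20, e=30, K=10
24-bit: (15<<18) | (20<<12) | (30<<6) | 10
      = 0x3C0000 | 0x014000 | 0x000780 | 0x00000A
      = 0x3D478A
Bytes: (v>>16)&0xFF=3D, (v>>8)&0xFF=47, v&0xFF=8A

Answer: 0x3D478A 3D 47 8A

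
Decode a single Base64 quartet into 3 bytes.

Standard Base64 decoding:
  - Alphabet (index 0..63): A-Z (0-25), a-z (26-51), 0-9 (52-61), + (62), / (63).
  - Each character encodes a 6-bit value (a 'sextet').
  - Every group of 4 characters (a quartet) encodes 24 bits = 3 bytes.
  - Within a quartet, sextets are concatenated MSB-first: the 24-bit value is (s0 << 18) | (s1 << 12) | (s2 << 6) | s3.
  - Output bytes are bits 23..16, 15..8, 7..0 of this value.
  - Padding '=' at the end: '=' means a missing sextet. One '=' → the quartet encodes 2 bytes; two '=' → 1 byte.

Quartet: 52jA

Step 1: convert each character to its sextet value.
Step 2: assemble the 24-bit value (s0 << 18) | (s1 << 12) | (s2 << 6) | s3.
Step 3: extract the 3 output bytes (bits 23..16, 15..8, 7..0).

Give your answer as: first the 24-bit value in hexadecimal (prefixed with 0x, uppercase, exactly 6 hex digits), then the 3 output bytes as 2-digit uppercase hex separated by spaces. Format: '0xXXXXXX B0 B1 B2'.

Sextets: 5=57, 2=54, j=35, A=0
24-bit: (57<<18) | (54<<12) | (35<<6) | 0
      = 0xE40000 | 0x036000 | 0x0008C0 | 0x000000
      = 0xE768C0
Bytes: (v>>16)&0xFF=E7, (v>>8)&0xFF=68, v&0xFF=C0

Answer: 0xE768C0 E7 68 C0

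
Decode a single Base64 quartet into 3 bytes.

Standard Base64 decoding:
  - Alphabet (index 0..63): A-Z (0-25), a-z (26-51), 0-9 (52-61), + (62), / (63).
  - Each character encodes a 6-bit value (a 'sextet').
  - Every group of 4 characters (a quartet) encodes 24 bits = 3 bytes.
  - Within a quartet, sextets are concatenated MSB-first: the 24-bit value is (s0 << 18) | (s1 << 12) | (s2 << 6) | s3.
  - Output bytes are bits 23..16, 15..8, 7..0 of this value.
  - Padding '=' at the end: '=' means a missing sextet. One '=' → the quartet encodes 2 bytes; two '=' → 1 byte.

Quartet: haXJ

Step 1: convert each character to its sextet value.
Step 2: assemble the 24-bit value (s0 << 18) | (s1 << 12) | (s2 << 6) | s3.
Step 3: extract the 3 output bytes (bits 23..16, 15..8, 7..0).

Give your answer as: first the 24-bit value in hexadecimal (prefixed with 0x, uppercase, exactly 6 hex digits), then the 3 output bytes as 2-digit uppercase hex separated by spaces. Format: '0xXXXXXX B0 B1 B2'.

Sextets: h=33, a=26, X=23, J=9
24-bit: (33<<18) | (26<<12) | (23<<6) | 9
      = 0x840000 | 0x01A000 | 0x0005C0 | 0x000009
      = 0x85A5C9
Bytes: (v>>16)&0xFF=85, (v>>8)&0xFF=A5, v&0xFF=C9

Answer: 0x85A5C9 85 A5 C9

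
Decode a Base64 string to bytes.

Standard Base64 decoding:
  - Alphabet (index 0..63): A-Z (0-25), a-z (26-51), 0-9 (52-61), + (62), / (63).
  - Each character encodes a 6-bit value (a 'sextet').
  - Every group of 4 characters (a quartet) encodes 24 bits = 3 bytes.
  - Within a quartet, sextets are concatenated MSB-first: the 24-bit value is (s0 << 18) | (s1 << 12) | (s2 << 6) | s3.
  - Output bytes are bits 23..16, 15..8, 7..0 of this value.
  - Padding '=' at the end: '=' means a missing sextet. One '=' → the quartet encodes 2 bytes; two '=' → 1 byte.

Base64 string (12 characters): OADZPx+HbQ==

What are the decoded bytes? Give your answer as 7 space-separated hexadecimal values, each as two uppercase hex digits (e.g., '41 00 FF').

Answer: 38 00 D9 3F 1F 87 6D

Derivation:
After char 0 ('O'=14): chars_in_quartet=1 acc=0xE bytes_emitted=0
After char 1 ('A'=0): chars_in_quartet=2 acc=0x380 bytes_emitted=0
After char 2 ('D'=3): chars_in_quartet=3 acc=0xE003 bytes_emitted=0
After char 3 ('Z'=25): chars_in_quartet=4 acc=0x3800D9 -> emit 38 00 D9, reset; bytes_emitted=3
After char 4 ('P'=15): chars_in_quartet=1 acc=0xF bytes_emitted=3
After char 5 ('x'=49): chars_in_quartet=2 acc=0x3F1 bytes_emitted=3
After char 6 ('+'=62): chars_in_quartet=3 acc=0xFC7E bytes_emitted=3
After char 7 ('H'=7): chars_in_quartet=4 acc=0x3F1F87 -> emit 3F 1F 87, reset; bytes_emitted=6
After char 8 ('b'=27): chars_in_quartet=1 acc=0x1B bytes_emitted=6
After char 9 ('Q'=16): chars_in_quartet=2 acc=0x6D0 bytes_emitted=6
Padding '==': partial quartet acc=0x6D0 -> emit 6D; bytes_emitted=7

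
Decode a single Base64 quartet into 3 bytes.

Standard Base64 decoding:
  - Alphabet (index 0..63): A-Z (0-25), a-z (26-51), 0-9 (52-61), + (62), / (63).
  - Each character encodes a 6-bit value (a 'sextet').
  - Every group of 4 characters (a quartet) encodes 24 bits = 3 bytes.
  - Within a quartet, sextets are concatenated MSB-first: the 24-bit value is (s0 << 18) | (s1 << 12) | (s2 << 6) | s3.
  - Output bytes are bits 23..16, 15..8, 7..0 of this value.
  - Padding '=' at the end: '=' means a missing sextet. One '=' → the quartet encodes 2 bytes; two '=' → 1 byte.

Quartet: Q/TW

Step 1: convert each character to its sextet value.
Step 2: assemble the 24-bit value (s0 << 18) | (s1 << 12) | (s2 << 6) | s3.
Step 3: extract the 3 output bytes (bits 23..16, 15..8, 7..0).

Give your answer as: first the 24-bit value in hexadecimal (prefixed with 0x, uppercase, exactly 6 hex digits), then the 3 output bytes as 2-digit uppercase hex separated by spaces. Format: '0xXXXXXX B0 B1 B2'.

Answer: 0x43F4D6 43 F4 D6

Derivation:
Sextets: Q=16, /=63, T=19, W=22
24-bit: (16<<18) | (63<<12) | (19<<6) | 22
      = 0x400000 | 0x03F000 | 0x0004C0 | 0x000016
      = 0x43F4D6
Bytes: (v>>16)&0xFF=43, (v>>8)&0xFF=F4, v&0xFF=D6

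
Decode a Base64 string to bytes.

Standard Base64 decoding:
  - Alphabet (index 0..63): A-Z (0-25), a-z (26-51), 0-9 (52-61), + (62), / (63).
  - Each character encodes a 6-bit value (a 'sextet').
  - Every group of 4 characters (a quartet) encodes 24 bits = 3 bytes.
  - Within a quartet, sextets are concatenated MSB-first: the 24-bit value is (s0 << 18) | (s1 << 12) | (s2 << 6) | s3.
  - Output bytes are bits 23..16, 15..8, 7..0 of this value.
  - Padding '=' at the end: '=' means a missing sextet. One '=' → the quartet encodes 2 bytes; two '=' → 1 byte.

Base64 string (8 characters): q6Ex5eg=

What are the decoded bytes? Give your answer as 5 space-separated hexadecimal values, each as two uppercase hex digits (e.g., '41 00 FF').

Answer: AB A1 31 E5 E8

Derivation:
After char 0 ('q'=42): chars_in_quartet=1 acc=0x2A bytes_emitted=0
After char 1 ('6'=58): chars_in_quartet=2 acc=0xABA bytes_emitted=0
After char 2 ('E'=4): chars_in_quartet=3 acc=0x2AE84 bytes_emitted=0
After char 3 ('x'=49): chars_in_quartet=4 acc=0xABA131 -> emit AB A1 31, reset; bytes_emitted=3
After char 4 ('5'=57): chars_in_quartet=1 acc=0x39 bytes_emitted=3
After char 5 ('e'=30): chars_in_quartet=2 acc=0xE5E bytes_emitted=3
After char 6 ('g'=32): chars_in_quartet=3 acc=0x397A0 bytes_emitted=3
Padding '=': partial quartet acc=0x397A0 -> emit E5 E8; bytes_emitted=5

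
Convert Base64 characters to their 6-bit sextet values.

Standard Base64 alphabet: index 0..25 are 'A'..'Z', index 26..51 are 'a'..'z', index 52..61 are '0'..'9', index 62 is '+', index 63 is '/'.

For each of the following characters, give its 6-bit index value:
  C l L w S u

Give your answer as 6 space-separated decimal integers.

'C': A..Z range, ord('C') − ord('A') = 2
'l': a..z range, 26 + ord('l') − ord('a') = 37
'L': A..Z range, ord('L') − ord('A') = 11
'w': a..z range, 26 + ord('w') − ord('a') = 48
'S': A..Z range, ord('S') − ord('A') = 18
'u': a..z range, 26 + ord('u') − ord('a') = 46

Answer: 2 37 11 48 18 46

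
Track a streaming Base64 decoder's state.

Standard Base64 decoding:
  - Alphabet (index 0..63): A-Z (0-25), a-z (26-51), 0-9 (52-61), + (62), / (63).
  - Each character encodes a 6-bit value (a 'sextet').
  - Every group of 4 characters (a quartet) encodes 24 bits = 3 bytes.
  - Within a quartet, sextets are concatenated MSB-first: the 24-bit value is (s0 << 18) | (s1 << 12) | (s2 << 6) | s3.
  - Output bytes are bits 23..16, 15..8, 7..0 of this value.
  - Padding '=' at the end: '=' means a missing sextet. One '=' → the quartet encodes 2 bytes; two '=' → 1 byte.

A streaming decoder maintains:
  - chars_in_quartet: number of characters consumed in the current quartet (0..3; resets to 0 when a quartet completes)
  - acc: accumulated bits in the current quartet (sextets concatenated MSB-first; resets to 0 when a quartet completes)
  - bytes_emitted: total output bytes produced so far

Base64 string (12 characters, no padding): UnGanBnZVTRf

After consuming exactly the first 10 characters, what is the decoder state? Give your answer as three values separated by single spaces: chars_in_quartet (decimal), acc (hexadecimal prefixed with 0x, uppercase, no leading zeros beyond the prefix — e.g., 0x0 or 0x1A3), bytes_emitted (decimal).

Answer: 2 0x553 6

Derivation:
After char 0 ('U'=20): chars_in_quartet=1 acc=0x14 bytes_emitted=0
After char 1 ('n'=39): chars_in_quartet=2 acc=0x527 bytes_emitted=0
After char 2 ('G'=6): chars_in_quartet=3 acc=0x149C6 bytes_emitted=0
After char 3 ('a'=26): chars_in_quartet=4 acc=0x52719A -> emit 52 71 9A, reset; bytes_emitted=3
After char 4 ('n'=39): chars_in_quartet=1 acc=0x27 bytes_emitted=3
After char 5 ('B'=1): chars_in_quartet=2 acc=0x9C1 bytes_emitted=3
After char 6 ('n'=39): chars_in_quartet=3 acc=0x27067 bytes_emitted=3
After char 7 ('Z'=25): chars_in_quartet=4 acc=0x9C19D9 -> emit 9C 19 D9, reset; bytes_emitted=6
After char 8 ('V'=21): chars_in_quartet=1 acc=0x15 bytes_emitted=6
After char 9 ('T'=19): chars_in_quartet=2 acc=0x553 bytes_emitted=6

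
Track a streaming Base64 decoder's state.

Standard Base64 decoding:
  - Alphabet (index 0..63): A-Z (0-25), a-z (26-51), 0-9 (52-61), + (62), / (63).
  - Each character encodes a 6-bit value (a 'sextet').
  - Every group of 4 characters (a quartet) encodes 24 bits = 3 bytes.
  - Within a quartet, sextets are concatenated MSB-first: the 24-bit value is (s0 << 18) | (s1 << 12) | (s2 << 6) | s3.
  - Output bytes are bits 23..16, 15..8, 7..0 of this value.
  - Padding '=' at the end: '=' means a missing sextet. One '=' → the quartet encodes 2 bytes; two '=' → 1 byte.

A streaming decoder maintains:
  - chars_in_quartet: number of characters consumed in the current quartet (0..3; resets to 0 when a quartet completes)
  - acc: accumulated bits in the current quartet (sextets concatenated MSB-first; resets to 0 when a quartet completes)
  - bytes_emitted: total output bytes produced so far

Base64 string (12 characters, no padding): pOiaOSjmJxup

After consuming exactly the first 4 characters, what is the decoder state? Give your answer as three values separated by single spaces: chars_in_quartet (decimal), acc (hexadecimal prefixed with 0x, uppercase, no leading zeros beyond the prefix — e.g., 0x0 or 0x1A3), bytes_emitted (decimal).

Answer: 0 0x0 3

Derivation:
After char 0 ('p'=41): chars_in_quartet=1 acc=0x29 bytes_emitted=0
After char 1 ('O'=14): chars_in_quartet=2 acc=0xA4E bytes_emitted=0
After char 2 ('i'=34): chars_in_quartet=3 acc=0x293A2 bytes_emitted=0
After char 3 ('a'=26): chars_in_quartet=4 acc=0xA4E89A -> emit A4 E8 9A, reset; bytes_emitted=3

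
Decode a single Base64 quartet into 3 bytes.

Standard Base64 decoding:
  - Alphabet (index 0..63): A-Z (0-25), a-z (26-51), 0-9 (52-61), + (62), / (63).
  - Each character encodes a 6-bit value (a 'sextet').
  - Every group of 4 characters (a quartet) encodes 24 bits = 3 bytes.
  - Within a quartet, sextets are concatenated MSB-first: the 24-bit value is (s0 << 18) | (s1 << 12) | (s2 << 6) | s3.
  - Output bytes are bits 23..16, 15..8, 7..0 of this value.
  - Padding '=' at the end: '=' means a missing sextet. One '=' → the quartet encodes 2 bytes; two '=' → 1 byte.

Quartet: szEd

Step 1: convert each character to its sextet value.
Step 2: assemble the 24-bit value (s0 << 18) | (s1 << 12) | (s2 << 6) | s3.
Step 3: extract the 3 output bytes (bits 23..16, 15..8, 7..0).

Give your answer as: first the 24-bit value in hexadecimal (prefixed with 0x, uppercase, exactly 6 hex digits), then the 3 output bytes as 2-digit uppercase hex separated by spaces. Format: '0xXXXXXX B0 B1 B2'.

Answer: 0xB3311D B3 31 1D

Derivation:
Sextets: s=44, z=51, E=4, d=29
24-bit: (44<<18) | (51<<12) | (4<<6) | 29
      = 0xB00000 | 0x033000 | 0x000100 | 0x00001D
      = 0xB3311D
Bytes: (v>>16)&0xFF=B3, (v>>8)&0xFF=31, v&0xFF=1D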